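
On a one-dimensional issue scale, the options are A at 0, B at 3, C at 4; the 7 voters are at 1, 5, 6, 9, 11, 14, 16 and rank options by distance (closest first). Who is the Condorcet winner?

C

With single-peaked preferences on a line, the Condorcet winner is the candidate closest to the median voter.
The median voter (position 9) is closest to C at 4.
Check: C vs B — voters closer to C: 6 of 7.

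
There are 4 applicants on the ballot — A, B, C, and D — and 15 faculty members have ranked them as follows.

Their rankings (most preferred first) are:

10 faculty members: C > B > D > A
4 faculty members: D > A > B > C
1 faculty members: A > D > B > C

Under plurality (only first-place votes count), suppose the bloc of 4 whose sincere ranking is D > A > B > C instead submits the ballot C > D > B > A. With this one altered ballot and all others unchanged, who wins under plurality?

First-place totals with the altered ballot: A 1, B 0, C 14, D 0.
The winner is unchanged: still C.

C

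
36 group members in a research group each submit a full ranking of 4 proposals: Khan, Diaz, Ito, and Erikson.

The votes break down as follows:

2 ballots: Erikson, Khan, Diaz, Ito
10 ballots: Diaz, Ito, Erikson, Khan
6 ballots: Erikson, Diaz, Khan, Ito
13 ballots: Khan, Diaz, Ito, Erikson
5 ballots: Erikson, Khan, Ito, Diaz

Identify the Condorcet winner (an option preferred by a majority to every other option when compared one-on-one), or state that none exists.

No Condorcet winner

Head-to-head results (36 voters total):
Khan vs Diaz: Khan wins 20–16.
Khan vs Ito: Khan wins 26–10.
Khan vs Erikson: Erikson wins 23–13.
Diaz vs Ito: Diaz wins 31–5.
Diaz vs Erikson: Diaz wins 23–13.
Ito vs Erikson: Ito wins 23–13.
No candidate beats all others: Khan beats Diaz beats Erikson beats Khan, a majority cycle.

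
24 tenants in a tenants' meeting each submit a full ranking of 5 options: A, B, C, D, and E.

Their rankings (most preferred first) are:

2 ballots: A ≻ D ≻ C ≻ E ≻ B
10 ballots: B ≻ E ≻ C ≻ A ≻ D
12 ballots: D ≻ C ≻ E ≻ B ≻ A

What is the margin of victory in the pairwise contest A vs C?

Ballots ranking A above C: 2.
Ballots ranking C above A: 10+12 = 22.
C wins 22–2, a margin of 20.

20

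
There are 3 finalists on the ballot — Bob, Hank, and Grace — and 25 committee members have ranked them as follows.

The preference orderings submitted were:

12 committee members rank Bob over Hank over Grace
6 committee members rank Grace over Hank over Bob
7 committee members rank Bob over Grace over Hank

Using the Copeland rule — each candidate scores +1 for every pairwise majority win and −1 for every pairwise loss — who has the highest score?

Bob

Pairwise results:
  Bob vs Hank: Bob wins 19–6.
  Bob vs Grace: Bob wins 19–6.
  Hank vs Grace: Grace wins 13–12.
Copeland scores (wins − losses):
  Bob: 2 − 0 = 2
  Hank: 0 − 2 = -2
  Grace: 1 − 1 = 0
Bob has the best Copeland score.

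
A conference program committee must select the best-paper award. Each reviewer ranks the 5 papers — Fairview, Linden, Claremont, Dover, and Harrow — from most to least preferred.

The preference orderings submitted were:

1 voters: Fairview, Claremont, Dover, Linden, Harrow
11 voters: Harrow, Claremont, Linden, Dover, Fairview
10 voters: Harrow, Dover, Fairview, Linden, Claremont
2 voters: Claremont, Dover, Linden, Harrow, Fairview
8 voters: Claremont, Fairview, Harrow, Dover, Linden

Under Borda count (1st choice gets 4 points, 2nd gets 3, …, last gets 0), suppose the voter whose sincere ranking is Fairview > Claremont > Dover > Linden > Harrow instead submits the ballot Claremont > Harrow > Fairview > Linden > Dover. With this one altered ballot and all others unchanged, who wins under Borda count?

Borda totals with the altered ballot: Fairview 46, Linden 37, Claremont 77, Dover 55, Harrow 105.
The winner is unchanged: still Harrow.

Harrow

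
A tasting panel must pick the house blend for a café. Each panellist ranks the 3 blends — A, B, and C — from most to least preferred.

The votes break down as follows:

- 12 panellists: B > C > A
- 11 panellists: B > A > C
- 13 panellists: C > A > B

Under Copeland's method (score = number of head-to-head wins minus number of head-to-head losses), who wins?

B

Pairwise results:
  A vs B: B wins 23–13.
  A vs C: C wins 25–11.
  B vs C: B wins 23–13.
Copeland scores (wins − losses):
  A: 0 − 2 = -2
  B: 2 − 0 = 2
  C: 1 − 1 = 0
B has the best Copeland score.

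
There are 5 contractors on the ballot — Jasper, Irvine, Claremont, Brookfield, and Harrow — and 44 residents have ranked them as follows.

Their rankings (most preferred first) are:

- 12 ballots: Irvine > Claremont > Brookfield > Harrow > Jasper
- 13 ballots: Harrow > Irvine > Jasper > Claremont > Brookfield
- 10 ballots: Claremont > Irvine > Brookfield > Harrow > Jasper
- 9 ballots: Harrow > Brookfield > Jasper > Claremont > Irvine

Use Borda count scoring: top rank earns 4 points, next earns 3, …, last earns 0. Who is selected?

Irvine

Borda scores:
  Jasper: 12·0 + 13·2 + 10·0 + 9·2 = 44
  Irvine: 12·4 + 13·3 + 10·3 + 9·0 = 117
  Claremont: 12·3 + 13·1 + 10·4 + 9·1 = 98
  Brookfield: 12·2 + 13·0 + 10·2 + 9·3 = 71
  Harrow: 12·1 + 13·4 + 10·1 + 9·4 = 110
Irvine has the highest total.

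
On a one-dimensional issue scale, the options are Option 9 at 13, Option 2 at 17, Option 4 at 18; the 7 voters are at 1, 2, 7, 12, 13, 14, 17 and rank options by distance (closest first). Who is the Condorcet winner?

Option 9

With single-peaked preferences on a line, the Condorcet winner is the candidate closest to the median voter.
The median voter (position 12) is closest to Option 9 at 13.
Check: Option 9 vs Option 2 — voters closer to Option 9: 6 of 7.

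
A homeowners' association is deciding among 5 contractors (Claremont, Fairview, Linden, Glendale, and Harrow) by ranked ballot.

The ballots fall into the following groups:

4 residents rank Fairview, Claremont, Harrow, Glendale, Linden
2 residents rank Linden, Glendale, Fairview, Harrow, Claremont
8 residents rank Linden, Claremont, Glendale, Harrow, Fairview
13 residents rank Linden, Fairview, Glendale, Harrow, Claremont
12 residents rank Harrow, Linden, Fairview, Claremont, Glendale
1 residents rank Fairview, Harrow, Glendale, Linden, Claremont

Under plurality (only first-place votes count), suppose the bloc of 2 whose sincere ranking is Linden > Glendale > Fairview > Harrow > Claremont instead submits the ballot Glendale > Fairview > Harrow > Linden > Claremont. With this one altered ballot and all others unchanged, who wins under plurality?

Linden

First-place totals with the altered ballot: Claremont 0, Fairview 5, Linden 21, Glendale 2, Harrow 12.
The winner is unchanged: still Linden.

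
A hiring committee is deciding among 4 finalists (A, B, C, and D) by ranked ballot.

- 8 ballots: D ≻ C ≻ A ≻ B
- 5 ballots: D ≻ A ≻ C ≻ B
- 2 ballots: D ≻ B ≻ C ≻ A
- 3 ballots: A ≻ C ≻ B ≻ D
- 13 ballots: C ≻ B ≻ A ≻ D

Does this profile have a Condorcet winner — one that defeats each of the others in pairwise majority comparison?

Yes

Head-to-head results (31 voters total):
A vs B: A wins 16–15.
A vs C: C wins 23–8.
A vs D: A wins 16–15.
B vs C: C wins 29–2.
B vs D: B wins 16–15.
C vs D: C wins 16–15.
C beats each rival — A (23–8), B (29–2), D (16–15) — so C is the Condorcet winner.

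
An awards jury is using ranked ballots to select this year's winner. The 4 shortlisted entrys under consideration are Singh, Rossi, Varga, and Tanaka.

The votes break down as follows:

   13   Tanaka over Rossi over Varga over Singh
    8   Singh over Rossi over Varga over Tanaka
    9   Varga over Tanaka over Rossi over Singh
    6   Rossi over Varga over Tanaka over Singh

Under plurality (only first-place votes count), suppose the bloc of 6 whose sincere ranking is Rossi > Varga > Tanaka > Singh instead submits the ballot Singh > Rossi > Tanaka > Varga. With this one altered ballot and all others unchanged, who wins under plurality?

First-place totals with the altered ballot: Singh 14, Rossi 0, Varga 9, Tanaka 13.
The switch changes the winner from Tanaka to Singh.

Singh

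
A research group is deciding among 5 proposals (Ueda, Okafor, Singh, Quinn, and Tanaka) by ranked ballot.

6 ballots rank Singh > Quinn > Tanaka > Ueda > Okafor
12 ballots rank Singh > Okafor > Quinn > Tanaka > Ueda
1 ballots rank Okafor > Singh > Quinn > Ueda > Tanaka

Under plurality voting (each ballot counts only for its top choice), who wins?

Singh

First-place vote totals:
  Ueda: 0
  Okafor: 1
  Singh: 18
  Quinn: 0
  Tanaka: 0
Singh has the most first-place votes.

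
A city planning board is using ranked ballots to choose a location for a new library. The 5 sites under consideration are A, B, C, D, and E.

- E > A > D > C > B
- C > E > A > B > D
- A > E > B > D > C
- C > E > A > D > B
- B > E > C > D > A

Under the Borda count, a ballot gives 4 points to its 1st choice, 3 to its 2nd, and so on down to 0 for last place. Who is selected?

E

Borda scores:
  A: 3 + 2 + 4 + 2 + 0 = 11
  B: 0 + 1 + 2 + 0 + 4 = 7
  C: 1 + 4 + 0 + 4 + 2 = 11
  D: 2 + 0 + 1 + 1 + 1 = 5
  E: 4 + 3 + 3 + 3 + 3 = 16
E has the highest total.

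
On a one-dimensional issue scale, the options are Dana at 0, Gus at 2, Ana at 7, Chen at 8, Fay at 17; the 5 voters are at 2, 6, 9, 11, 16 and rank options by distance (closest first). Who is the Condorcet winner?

Chen

With single-peaked preferences on a line, the Condorcet winner is the candidate closest to the median voter.
The median voter (position 9) is closest to Chen at 8.
Check: Chen vs Ana — voters closer to Chen: 3 of 5.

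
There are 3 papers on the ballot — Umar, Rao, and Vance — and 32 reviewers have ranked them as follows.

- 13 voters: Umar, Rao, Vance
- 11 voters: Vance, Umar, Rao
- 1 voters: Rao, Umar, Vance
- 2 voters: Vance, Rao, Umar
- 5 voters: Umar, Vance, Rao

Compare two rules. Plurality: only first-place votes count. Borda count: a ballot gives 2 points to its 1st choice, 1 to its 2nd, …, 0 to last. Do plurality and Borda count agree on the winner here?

Plurality first-place counts: Umar 18, Rao 1, Vance 13 → Umar.
Borda totals: Umar 48, Rao 17, Vance 31 → Umar.
The two rules agree on Umar.

Yes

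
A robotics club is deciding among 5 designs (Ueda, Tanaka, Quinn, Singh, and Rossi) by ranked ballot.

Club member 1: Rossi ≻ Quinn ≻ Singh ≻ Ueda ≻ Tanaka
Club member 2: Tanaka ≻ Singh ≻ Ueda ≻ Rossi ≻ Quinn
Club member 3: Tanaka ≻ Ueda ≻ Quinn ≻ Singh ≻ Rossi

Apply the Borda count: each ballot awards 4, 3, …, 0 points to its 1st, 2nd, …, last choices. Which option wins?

Tanaka

Borda scores:
  Ueda: 1 + 2 + 3 = 6
  Tanaka: 0 + 4 + 4 = 8
  Quinn: 3 + 0 + 2 = 5
  Singh: 2 + 3 + 1 = 6
  Rossi: 4 + 1 + 0 = 5
Tanaka has the highest total.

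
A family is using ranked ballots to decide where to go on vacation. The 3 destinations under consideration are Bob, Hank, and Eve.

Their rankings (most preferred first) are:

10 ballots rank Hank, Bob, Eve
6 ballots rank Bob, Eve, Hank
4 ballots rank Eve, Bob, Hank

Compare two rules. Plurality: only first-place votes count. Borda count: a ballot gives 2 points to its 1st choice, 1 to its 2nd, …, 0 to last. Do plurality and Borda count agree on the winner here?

No

Plurality first-place counts: Bob 6, Hank 10, Eve 4 → Hank.
Borda totals: Bob 26, Hank 20, Eve 14 → Bob.
The two rules disagree: plurality picks Hank, Borda picks Bob.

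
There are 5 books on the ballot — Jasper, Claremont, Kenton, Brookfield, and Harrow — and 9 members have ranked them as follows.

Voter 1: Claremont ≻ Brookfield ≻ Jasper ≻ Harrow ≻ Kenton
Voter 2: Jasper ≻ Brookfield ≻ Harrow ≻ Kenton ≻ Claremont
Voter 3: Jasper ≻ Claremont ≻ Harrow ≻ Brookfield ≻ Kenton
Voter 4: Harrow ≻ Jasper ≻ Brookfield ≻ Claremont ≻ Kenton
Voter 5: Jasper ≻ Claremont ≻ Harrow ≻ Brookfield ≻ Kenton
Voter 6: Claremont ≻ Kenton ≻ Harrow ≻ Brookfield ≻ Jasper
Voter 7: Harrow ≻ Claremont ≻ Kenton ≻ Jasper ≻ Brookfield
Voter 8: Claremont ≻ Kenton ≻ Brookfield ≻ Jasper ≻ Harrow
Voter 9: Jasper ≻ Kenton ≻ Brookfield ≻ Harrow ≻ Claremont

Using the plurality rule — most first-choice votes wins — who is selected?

First-place vote totals:
  Jasper: 4
  Claremont: 3
  Kenton: 0
  Brookfield: 0
  Harrow: 2
Jasper has the most first-place votes.

Jasper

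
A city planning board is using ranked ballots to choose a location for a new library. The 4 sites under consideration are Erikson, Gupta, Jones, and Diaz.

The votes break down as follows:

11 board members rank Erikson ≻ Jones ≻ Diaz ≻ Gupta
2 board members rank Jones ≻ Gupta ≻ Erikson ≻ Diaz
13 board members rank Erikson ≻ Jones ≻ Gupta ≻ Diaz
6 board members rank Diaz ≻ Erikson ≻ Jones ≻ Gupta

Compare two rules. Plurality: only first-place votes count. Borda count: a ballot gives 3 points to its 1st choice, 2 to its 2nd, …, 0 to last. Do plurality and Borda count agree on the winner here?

Plurality first-place counts: Erikson 24, Gupta 0, Jones 2, Diaz 6 → Erikson.
Borda totals: Erikson 86, Gupta 17, Jones 60, Diaz 29 → Erikson.
The two rules agree on Erikson.

Yes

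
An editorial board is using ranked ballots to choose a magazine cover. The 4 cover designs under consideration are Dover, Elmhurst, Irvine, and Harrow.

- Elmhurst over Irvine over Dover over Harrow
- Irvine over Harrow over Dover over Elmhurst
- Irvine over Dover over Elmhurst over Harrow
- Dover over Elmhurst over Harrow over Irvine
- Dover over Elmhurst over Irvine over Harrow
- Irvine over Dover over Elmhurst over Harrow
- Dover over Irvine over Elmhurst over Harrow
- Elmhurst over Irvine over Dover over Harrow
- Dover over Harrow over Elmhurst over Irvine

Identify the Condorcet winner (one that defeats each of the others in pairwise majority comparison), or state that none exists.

Head-to-head results (9 voters total):
Dover vs Elmhurst: Dover wins 7–2.
Dover vs Irvine: Irvine wins 5–4.
Dover vs Harrow: Dover wins 8–1.
Elmhurst vs Irvine: Elmhurst wins 5–4.
Elmhurst vs Harrow: Elmhurst wins 7–2.
Irvine vs Harrow: Irvine wins 7–2.
No candidate beats all others: Dover beats Elmhurst beats Irvine beats Dover, a majority cycle.

None — there is no Condorcet winner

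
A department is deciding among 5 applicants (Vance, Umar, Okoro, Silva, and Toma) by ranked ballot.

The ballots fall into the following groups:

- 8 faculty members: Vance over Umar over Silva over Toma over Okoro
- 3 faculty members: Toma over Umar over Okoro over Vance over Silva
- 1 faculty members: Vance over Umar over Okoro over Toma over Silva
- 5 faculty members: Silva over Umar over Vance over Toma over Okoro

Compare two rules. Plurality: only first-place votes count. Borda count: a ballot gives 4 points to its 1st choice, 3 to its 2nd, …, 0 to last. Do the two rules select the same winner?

No

Plurality first-place counts: Vance 9, Umar 0, Okoro 0, Silva 5, Toma 3 → Vance.
Borda totals: Vance 49, Umar 51, Okoro 8, Silva 36, Toma 26 → Umar.
The two rules disagree: plurality picks Vance, Borda picks Umar.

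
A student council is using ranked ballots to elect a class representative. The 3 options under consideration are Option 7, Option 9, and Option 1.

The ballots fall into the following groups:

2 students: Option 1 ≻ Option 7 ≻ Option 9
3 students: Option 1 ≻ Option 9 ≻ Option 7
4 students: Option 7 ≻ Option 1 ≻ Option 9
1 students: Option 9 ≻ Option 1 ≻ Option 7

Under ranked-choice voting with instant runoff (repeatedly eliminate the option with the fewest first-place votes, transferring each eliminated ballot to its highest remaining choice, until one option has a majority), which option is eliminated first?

Option 9

Round 1: Option 1 5, Option 7 4, Option 9 1. Option 9 has the fewest and is eliminated.
Round 2: Option 1 6, Option 7 4. Option 1 has a majority.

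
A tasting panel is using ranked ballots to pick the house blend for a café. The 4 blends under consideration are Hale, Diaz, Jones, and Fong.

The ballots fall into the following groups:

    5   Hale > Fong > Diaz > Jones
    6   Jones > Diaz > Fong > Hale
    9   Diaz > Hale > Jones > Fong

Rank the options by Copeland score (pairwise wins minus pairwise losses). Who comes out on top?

Pairwise results:
  Hale vs Diaz: Diaz wins 15–5.
  Hale vs Jones: Hale wins 14–6.
  Hale vs Fong: Hale wins 14–6.
  Diaz vs Jones: Diaz wins 14–6.
  Diaz vs Fong: Diaz wins 15–5.
  Jones vs Fong: Jones wins 15–5.
Copeland scores (wins − losses):
  Hale: 2 − 1 = 1
  Diaz: 3 − 0 = 3
  Jones: 1 − 2 = -1
  Fong: 0 − 3 = -3
Diaz has the best Copeland score.

Diaz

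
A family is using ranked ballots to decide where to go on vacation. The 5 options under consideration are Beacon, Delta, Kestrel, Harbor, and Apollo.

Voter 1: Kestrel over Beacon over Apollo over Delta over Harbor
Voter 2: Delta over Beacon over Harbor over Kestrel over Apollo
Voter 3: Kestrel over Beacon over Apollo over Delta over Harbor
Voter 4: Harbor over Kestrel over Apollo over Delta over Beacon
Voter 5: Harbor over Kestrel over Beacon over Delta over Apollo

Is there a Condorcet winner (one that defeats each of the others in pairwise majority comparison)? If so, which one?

No Condorcet winner

Head-to-head results (5 voters total):
Beacon vs Delta: Beacon wins 3–2.
Beacon vs Kestrel: Kestrel wins 4–1.
Beacon vs Harbor: Beacon wins 3–2.
Beacon vs Apollo: Beacon wins 4–1.
Delta vs Kestrel: Kestrel wins 4–1.
Delta vs Harbor: Delta wins 3–2.
Delta vs Apollo: Apollo wins 3–2.
Kestrel vs Harbor: Harbor wins 3–2.
Kestrel vs Apollo: Kestrel wins 5–0.
Harbor vs Apollo: Harbor wins 3–2.
No candidate beats all others: Beacon beats Harbor beats Kestrel beats Beacon, a majority cycle.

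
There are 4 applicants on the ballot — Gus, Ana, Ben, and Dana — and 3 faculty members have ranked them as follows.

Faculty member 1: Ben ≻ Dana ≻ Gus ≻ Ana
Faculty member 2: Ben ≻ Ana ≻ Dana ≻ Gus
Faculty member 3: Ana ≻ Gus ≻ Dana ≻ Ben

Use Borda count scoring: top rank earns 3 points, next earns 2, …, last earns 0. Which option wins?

Borda scores:
  Gus: 1 + 0 + 2 = 3
  Ana: 0 + 2 + 3 = 5
  Ben: 3 + 3 + 0 = 6
  Dana: 2 + 1 + 1 = 4
Ben has the highest total.

Ben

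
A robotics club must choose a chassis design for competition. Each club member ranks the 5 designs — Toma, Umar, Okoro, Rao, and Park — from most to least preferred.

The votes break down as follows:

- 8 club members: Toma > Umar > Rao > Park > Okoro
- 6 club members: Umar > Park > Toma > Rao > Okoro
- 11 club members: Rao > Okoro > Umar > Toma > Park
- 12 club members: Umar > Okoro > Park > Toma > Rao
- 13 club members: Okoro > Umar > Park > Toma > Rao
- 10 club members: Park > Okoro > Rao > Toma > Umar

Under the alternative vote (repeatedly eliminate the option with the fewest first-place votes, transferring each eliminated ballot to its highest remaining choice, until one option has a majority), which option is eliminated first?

Round 1: Umar 18, Okoro 13, Rao 11, Park 10, Toma 8. Toma has the fewest and is eliminated.
Round 2: Umar 26, Okoro 13, Rao 11, Park 10. Park has the fewest and is eliminated.
Round 3: Umar 26, Okoro 23, Rao 11. Rao has the fewest and is eliminated.
Round 4: Okoro 34, Umar 26. Okoro has a majority.

Toma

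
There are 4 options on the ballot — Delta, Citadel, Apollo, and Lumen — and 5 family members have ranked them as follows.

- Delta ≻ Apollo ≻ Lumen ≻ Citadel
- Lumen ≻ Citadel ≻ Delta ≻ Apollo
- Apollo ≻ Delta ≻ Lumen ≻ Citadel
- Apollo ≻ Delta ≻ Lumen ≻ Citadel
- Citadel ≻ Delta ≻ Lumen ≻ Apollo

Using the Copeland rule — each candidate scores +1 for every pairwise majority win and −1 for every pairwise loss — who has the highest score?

Delta

Pairwise results:
  Delta vs Citadel: Delta wins 3–2.
  Delta vs Apollo: Delta wins 3–2.
  Delta vs Lumen: Delta wins 4–1.
  Citadel vs Apollo: Apollo wins 3–2.
  Citadel vs Lumen: Lumen wins 4–1.
  Apollo vs Lumen: Apollo wins 3–2.
Copeland scores (wins − losses):
  Delta: 3 − 0 = 3
  Citadel: 0 − 3 = -3
  Apollo: 2 − 1 = 1
  Lumen: 1 − 2 = -1
Delta has the best Copeland score.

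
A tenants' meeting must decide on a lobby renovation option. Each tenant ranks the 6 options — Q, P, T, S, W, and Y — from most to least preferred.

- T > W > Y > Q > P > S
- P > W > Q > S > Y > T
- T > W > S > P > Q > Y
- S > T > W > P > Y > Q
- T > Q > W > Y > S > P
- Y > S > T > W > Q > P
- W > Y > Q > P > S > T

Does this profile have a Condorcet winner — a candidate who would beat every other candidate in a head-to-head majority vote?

Head-to-head results (7 voters total):
Q vs P: Q wins 4–3.
Q vs T: T wins 5–2.
Q vs S: Q wins 4–3.
Q vs W: W wins 6–1.
Q vs Y: Y wins 4–3.
P vs T: T wins 5–2.
P vs S: S wins 4–3.
P vs W: W wins 6–1.
P vs Y: Y wins 4–3.
T vs S: S wins 4–3.
T vs W: T wins 5–2.
T vs Y: T wins 4–3.
S vs W: W wins 5–2.
S vs Y: Y wins 4–3.
W vs Y: W wins 6–1.
No candidate beats all others: Q beats S beats T beats Q, a majority cycle.

No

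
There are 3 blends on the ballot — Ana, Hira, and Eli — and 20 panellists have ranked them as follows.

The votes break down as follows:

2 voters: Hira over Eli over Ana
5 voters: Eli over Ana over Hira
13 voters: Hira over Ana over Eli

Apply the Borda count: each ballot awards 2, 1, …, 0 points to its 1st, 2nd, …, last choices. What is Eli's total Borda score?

12

Borda scores:
  Ana: 2·0 + 5·1 + 13·1 = 18
  Hira: 2·2 + 5·0 + 13·2 = 30
  Eli: 2·1 + 5·2 + 13·0 = 12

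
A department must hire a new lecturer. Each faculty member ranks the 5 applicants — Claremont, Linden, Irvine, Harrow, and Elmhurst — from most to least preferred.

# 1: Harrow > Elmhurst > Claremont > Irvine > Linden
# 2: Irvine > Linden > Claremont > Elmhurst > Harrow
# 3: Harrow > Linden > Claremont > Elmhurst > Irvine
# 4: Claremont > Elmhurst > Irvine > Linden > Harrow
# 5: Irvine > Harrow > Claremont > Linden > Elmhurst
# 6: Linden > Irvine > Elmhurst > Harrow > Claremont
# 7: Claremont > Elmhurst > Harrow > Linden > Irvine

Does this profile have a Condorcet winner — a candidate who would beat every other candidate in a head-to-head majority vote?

No

Head-to-head results (7 voters total):
Claremont vs Linden: Claremont wins 4–3.
Claremont vs Irvine: Claremont wins 4–3.
Claremont vs Harrow: Harrow wins 4–3.
Claremont vs Elmhurst: Claremont wins 5–2.
Linden vs Irvine: Irvine wins 4–3.
Linden vs Harrow: Harrow wins 4–3.
Linden vs Elmhurst: Linden wins 4–3.
Irvine vs Harrow: Irvine wins 4–3.
Irvine vs Elmhurst: Elmhurst wins 4–3.
Harrow vs Elmhurst: Elmhurst wins 4–3.
No candidate beats all others: Claremont beats Irvine beats Harrow beats Claremont, a majority cycle.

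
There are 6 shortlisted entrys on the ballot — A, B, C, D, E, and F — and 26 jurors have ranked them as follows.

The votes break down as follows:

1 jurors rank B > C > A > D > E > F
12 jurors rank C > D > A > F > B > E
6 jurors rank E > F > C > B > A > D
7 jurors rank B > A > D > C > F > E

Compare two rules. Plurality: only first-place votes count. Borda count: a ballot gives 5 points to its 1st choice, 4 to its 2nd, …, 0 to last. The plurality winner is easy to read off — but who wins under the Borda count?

C

Plurality first-place counts: A 0, B 8, C 12, D 0, E 6, F 0 → C.
Borda totals: A 73, B 64, C 96, D 71, E 31, F 55 → C.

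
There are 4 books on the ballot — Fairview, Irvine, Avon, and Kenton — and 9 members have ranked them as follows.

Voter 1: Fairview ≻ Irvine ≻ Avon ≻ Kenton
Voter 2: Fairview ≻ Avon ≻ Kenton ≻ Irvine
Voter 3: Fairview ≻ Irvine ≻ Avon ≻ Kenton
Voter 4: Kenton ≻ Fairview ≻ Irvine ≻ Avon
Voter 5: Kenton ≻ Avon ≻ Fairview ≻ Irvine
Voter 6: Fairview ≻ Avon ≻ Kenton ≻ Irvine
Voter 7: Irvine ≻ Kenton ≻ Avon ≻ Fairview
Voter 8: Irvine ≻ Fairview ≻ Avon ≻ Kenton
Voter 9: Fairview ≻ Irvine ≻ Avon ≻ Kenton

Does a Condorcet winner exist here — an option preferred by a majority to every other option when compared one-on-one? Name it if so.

Head-to-head results (9 voters total):
Fairview vs Irvine: Fairview wins 7–2.
Fairview vs Avon: Fairview wins 7–2.
Fairview vs Kenton: Fairview wins 6–3.
Irvine vs Avon: Irvine wins 6–3.
Irvine vs Kenton: Irvine wins 5–4.
Avon vs Kenton: Avon wins 6–3.
Fairview beats each rival — Irvine (7–2), Avon (7–2), Kenton (6–3) — so Fairview is the Condorcet winner.

Fairview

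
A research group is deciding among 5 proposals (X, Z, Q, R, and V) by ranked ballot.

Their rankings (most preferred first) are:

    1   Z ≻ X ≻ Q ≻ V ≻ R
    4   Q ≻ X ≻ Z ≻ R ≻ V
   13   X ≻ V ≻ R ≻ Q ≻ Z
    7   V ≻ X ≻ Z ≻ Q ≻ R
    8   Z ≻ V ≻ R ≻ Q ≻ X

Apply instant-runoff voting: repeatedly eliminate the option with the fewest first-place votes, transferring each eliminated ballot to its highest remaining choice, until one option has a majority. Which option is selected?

X

Round 1: X 13, Z 9, V 7, Q 4, R 0. R has the fewest and is eliminated.
Round 2: X 13, Z 9, V 7, Q 4. Q has the fewest and is eliminated.
Round 3: X 17, Z 9, V 7. X has a majority.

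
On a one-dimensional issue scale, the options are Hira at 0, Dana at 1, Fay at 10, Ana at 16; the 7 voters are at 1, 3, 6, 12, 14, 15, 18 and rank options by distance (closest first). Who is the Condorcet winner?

Fay

With single-peaked preferences on a line, the Condorcet winner is the candidate closest to the median voter.
The median voter (position 12) is closest to Fay at 10.
Check: Fay vs Dana — voters closer to Fay: 5 of 7.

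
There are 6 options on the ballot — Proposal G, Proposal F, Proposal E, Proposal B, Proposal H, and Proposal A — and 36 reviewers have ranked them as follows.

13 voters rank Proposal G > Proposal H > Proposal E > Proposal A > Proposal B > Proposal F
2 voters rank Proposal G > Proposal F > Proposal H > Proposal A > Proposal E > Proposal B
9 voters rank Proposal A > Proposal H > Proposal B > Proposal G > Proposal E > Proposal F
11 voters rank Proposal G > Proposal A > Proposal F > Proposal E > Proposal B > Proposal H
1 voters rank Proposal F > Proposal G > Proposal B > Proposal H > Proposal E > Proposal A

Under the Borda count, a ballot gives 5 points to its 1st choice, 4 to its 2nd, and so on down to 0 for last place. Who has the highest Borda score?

Borda scores:
  Proposal G: 13·5 + 2·5 + 9·2 + 11·5 + 4 = 152
  Proposal F: 13·0 + 2·4 + 9·0 + 11·3 + 5 = 46
  Proposal E: 13·3 + 2·1 + 9·1 + 11·2 + 1 = 73
  Proposal B: 13·1 + 2·0 + 9·3 + 11·1 + 3 = 54
  Proposal H: 13·4 + 2·3 + 9·4 + 11·0 + 2 = 96
  Proposal A: 13·2 + 2·2 + 9·5 + 11·4 + 0 = 119
Proposal G has the highest total.

Proposal G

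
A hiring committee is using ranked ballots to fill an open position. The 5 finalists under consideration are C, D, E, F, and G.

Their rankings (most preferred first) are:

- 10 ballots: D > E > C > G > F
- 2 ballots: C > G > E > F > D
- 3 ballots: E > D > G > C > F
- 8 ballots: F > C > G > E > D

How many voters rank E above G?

Ballots ranking E above G: 10+3 = 13.
Ballots ranking G above E: 2+8 = 10.
So 13 of 23 voters prefer E to G.

13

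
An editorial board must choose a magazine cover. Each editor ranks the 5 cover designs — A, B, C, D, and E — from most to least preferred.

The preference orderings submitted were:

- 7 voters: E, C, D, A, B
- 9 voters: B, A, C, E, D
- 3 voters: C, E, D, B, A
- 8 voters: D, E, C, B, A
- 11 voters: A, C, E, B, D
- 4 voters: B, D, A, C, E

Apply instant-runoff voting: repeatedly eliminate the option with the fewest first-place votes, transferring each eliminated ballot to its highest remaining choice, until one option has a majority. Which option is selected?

E

Round 1: B 13, A 11, D 8, E 7, C 3. C has the fewest and is eliminated.
Round 2: B 13, A 11, E 10, D 8. D has the fewest and is eliminated.
Round 3: E 18, B 13, A 11. A has the fewest and is eliminated.
Round 4: E 29, B 13. E has a majority.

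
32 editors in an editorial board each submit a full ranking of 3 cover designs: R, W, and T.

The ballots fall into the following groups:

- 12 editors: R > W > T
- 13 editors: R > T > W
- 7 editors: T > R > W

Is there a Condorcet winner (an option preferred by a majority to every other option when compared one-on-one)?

Yes

Head-to-head results (32 voters total):
R vs W: R wins 32–0.
R vs T: R wins 25–7.
W vs T: T wins 20–12.
R beats each rival — W (32–0), T (25–7) — so R is the Condorcet winner.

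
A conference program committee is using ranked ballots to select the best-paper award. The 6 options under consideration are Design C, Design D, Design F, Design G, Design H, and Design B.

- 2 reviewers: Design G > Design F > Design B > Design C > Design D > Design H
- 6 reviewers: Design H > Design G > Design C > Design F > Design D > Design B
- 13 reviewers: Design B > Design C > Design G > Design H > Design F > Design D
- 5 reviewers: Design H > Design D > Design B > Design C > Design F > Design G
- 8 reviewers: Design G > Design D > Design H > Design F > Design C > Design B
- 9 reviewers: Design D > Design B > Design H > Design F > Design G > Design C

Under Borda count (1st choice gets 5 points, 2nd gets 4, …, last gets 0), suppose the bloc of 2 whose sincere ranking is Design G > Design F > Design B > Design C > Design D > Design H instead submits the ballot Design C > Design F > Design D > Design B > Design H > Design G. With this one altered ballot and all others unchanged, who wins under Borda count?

Design H

Borda totals with the altered ballot: Design C 98, Design D 109, Design F 72, Design G 112, Design H 134, Design B 120.
The winner is unchanged: still Design H.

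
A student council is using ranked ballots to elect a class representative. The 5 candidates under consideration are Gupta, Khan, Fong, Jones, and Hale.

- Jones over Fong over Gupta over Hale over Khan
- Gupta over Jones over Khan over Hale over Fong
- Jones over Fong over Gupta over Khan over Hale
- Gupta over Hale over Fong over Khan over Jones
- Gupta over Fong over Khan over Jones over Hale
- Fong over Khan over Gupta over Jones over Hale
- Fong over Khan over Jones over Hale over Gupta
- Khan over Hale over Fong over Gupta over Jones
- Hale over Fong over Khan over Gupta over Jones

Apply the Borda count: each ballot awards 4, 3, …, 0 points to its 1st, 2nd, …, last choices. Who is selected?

Fong

Borda scores:
  Gupta: 2 + 4 + 2 + 4 + 4 + 2 + 0 + 1 + 1 = 20
  Khan: 0 + 2 + 1 + 1 + 2 + 3 + 3 + 4 + 2 = 18
  Fong: 3 + 0 + 3 + 2 + 3 + 4 + 4 + 2 + 3 = 24
  Jones: 4 + 3 + 4 + 0 + 1 + 1 + 2 + 0 + 0 = 15
  Hale: 1 + 1 + 0 + 3 + 0 + 0 + 1 + 3 + 4 = 13
Fong has the highest total.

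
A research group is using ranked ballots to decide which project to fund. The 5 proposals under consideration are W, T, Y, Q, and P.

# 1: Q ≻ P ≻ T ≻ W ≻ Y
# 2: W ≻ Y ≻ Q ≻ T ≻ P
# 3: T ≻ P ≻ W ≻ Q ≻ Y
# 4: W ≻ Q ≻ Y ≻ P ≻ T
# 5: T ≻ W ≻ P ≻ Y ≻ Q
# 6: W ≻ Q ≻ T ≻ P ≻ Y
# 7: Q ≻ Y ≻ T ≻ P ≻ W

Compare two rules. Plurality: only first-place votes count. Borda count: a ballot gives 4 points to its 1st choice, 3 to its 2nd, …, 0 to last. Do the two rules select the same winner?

Yes

Plurality first-place counts: W 3, T 2, Y 0, Q 2, P 0 → W.
Borda totals: W 18, T 15, Y 9, Q 17, P 11 → W.
The two rules agree on W.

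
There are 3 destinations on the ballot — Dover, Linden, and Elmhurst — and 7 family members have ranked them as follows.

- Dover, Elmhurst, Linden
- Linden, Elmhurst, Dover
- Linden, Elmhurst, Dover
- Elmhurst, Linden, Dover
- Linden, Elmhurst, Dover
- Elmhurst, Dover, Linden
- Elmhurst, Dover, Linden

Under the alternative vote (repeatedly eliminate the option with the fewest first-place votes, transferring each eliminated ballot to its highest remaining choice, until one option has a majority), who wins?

Elmhurst

Round 1: Linden 3, Elmhurst 3, Dover 1. Dover has the fewest and is eliminated.
Round 2: Elmhurst 4, Linden 3. Elmhurst has a majority.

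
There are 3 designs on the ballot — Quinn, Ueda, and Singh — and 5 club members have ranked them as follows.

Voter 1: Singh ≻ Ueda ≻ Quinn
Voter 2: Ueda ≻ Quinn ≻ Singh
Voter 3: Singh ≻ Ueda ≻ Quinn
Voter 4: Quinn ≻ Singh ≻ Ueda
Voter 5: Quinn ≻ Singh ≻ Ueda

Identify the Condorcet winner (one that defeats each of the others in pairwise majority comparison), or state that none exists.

None — there is no Condorcet winner

Head-to-head results (5 voters total):
Quinn vs Ueda: Ueda wins 3–2.
Quinn vs Singh: Quinn wins 3–2.
Ueda vs Singh: Singh wins 4–1.
No candidate beats all others: Quinn beats Singh beats Ueda beats Quinn, a majority cycle.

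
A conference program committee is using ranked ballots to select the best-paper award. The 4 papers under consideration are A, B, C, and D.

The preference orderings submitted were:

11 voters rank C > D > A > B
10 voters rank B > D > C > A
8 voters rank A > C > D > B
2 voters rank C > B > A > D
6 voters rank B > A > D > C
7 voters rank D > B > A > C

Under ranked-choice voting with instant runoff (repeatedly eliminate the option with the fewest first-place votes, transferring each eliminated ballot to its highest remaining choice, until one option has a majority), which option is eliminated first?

Round 1: B 16, C 13, A 8, D 7. D has the fewest and is eliminated.
Round 2: B 23, C 13, A 8. B has a majority.

D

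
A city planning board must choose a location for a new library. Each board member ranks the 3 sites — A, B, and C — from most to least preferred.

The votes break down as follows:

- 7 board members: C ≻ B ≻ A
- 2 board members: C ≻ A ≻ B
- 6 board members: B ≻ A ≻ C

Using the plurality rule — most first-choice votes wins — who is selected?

First-place vote totals:
  A: 0
  B: 6
  C: 9
C has the most first-place votes.

C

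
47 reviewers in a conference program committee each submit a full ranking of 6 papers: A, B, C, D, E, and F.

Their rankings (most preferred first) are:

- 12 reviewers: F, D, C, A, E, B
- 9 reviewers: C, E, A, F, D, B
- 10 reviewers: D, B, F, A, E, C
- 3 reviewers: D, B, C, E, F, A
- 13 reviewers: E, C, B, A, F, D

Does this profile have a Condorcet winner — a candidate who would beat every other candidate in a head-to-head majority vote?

No

Head-to-head results (47 voters total):
A vs B: B wins 26–21.
A vs C: C wins 37–10.
A vs D: D wins 25–22.
A vs E: E wins 25–22.
A vs F: F wins 25–22.
B vs C: C wins 34–13.
B vs D: D wins 34–13.
B vs E: E wins 34–13.
B vs F: B wins 26–21.
C vs D: D wins 25–22.
C vs E: C wins 24–23.
C vs F: C wins 25–22.
D vs E: D wins 25–22.
D vs F: F wins 34–13.
E vs F: E wins 25–22.
No candidate beats all others: B beats F beats D beats B, a majority cycle.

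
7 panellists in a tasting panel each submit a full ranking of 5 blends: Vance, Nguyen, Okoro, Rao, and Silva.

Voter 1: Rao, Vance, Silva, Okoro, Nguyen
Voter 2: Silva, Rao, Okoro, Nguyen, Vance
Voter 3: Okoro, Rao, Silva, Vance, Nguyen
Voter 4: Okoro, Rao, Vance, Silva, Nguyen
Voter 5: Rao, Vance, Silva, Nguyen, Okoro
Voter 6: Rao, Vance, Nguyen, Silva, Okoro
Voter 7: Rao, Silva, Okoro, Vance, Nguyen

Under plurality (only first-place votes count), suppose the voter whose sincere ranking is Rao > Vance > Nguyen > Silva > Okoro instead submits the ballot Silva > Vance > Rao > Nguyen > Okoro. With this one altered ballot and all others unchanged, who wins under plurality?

Rao

First-place totals with the altered ballot: Vance 0, Nguyen 0, Okoro 2, Rao 3, Silva 2.
The winner is unchanged: still Rao.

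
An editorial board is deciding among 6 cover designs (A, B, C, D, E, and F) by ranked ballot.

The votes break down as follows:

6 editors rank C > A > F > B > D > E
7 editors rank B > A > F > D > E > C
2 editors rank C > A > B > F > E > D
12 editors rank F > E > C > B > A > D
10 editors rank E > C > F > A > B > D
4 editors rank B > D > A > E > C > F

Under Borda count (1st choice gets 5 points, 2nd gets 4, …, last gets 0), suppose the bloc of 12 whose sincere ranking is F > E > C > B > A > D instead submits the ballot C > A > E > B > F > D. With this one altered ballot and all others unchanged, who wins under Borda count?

Borda totals with the altered ballot: A 140, B 107, C 144, D 36, E 103, F 85.
The switch changes the winner from F to C.

C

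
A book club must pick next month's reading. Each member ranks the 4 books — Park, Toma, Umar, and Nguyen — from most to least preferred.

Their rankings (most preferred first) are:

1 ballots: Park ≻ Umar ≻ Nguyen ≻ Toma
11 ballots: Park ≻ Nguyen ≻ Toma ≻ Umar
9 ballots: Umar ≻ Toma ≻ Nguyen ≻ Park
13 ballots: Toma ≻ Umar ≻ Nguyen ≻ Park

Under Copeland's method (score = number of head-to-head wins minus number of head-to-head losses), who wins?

Toma

Pairwise results:
  Park vs Toma: Toma wins 22–12.
  Park vs Umar: Umar wins 22–12.
  Park vs Nguyen: Nguyen wins 22–12.
  Toma vs Umar: Toma wins 24–10.
  Toma vs Nguyen: Toma wins 22–12.
  Umar vs Nguyen: Umar wins 23–11.
Copeland scores (wins − losses):
  Park: 0 − 3 = -3
  Toma: 3 − 0 = 3
  Umar: 2 − 1 = 1
  Nguyen: 1 − 2 = -1
Toma has the best Copeland score.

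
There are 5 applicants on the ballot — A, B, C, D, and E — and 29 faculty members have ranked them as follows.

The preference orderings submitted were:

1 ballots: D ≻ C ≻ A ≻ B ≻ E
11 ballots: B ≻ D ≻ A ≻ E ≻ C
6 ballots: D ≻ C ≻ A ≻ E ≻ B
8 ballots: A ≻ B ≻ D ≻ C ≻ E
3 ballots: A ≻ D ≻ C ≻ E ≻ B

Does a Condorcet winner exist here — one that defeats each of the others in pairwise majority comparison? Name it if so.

Head-to-head results (29 voters total):
A vs B: A wins 18–11.
A vs C: A wins 22–7.
A vs D: D wins 18–11.
A vs E: A wins 29–0.
B vs C: B wins 19–10.
B vs D: B wins 19–10.
B vs E: B wins 20–9.
C vs D: D wins 29–0.
C vs E: C wins 18–11.
D vs E: D wins 29–0.
No candidate beats all others: A beats B beats D beats A, a majority cycle.

No Condorcet winner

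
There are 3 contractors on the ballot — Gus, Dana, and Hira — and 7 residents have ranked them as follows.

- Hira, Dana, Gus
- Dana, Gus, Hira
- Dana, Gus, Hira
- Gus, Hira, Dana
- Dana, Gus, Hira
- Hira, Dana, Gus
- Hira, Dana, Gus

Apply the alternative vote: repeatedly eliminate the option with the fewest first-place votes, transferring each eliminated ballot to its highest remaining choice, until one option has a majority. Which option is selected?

Hira

Round 1: Dana 3, Hira 3, Gus 1. Gus has the fewest and is eliminated.
Round 2: Hira 4, Dana 3. Hira has a majority.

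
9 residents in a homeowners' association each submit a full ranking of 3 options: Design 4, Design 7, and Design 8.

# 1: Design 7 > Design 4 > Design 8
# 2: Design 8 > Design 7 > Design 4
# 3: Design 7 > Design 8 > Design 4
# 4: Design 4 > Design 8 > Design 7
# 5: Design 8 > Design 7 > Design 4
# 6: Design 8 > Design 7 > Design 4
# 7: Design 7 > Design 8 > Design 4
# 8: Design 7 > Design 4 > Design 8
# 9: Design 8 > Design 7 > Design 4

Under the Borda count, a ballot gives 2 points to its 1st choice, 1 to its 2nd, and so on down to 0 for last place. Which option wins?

Design 7

Borda scores:
  Design 4: 1 + 0 + 0 + 2 + 0 + 0 + 0 + 1 + 0 = 4
  Design 7: 2 + 1 + 2 + 0 + 1 + 1 + 2 + 2 + 1 = 12
  Design 8: 0 + 2 + 1 + 1 + 2 + 2 + 1 + 0 + 2 = 11
Design 7 has the highest total.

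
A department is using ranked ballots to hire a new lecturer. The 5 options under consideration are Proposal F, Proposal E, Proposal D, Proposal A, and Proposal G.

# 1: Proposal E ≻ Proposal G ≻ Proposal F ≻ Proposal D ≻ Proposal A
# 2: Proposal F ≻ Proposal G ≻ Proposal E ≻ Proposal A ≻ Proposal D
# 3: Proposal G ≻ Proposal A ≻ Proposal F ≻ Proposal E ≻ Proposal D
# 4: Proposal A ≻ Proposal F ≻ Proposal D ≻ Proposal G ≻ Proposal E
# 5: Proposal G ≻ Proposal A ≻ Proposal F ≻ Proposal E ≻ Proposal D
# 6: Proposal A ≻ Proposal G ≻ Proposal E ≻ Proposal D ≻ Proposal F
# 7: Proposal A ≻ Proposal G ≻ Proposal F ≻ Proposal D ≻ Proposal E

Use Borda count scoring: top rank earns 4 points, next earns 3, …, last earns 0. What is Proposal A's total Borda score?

Borda scores:
  Proposal F: 2 + 4 + 2 + 3 + 2 + 0 + 2 = 15
  Proposal E: 4 + 2 + 1 + 0 + 1 + 2 + 0 = 10
  Proposal D: 1 + 0 + 0 + 2 + 0 + 1 + 1 = 5
  Proposal A: 0 + 1 + 3 + 4 + 3 + 4 + 4 = 19
  Proposal G: 3 + 3 + 4 + 1 + 4 + 3 + 3 = 21

19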